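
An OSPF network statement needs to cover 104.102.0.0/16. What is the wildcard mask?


Subnet mask: 255.255.0.0
Wildcard = 255.255.255.255 - subnet mask
255 - 255 = 0
255 - 255 = 0
255 - 0 = 255
255 - 0 = 255
Wildcard: 0.0.255.255


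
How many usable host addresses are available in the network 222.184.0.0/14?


Host bits = 32 - 14 = 18
Total addresses = 2^18 = 262144
Usable = total - 2 (network and broadcast)
Usable hosts: 262142


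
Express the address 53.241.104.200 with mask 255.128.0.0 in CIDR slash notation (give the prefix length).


Binary: 11111111.10000000.00000000.00000000
Count leading 1s
Prefix: /9


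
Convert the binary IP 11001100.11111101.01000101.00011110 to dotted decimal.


11001100 = 204
11111101 = 253
01000101 = 69
00011110 = 30
IP: 204.253.69.30


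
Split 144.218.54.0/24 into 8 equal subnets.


New prefix = 24 + 3 = 27
Each subnet has 32 addresses
  144.218.54.0/27
  144.218.54.32/27
  144.218.54.64/27
  144.218.54.96/27
  144.218.54.128/27
  144.218.54.160/27
  144.218.54.192/27
  144.218.54.224/27
Subnets: 144.218.54.0/27, 144.218.54.32/27, 144.218.54.64/27, 144.218.54.96/27, 144.218.54.128/27, 144.218.54.160/27, 144.218.54.192/27, 144.218.54.224/27


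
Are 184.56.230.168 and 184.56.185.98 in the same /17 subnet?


Mask: 255.255.128.0
184.56.230.168 AND mask = 184.56.128.0
184.56.185.98 AND mask = 184.56.128.0
Yes, same subnet (184.56.128.0)


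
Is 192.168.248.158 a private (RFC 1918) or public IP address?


RFC 1918 private ranges:
  10.0.0.0/8 (10.0.0.0 - 10.255.255.255)
  172.16.0.0/12 (172.16.0.0 - 172.31.255.255)
  192.168.0.0/16 (192.168.0.0 - 192.168.255.255)
Private (in 192.168.0.0/16)


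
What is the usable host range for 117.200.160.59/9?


Network: 117.128.0.0
Broadcast: 117.255.255.255
First usable = network + 1
Last usable = broadcast - 1
Range: 117.128.0.1 to 117.255.255.254


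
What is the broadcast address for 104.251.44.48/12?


Network: 104.240.0.0/12
Host bits = 20
Set all host bits to 1:
Broadcast: 104.255.255.255


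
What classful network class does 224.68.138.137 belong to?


First octet: 224
Binary: 11100000
1110xxxx -> Class D (224-239)
Class D (multicast), default mask N/A


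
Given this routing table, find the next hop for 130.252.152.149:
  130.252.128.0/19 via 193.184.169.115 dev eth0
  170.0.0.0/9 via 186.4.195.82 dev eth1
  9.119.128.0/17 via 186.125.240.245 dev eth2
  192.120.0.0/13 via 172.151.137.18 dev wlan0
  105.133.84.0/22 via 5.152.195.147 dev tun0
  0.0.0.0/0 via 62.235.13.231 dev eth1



Longest prefix match for 130.252.152.149:
  /19 130.252.128.0: MATCH
  /9 170.0.0.0: no
  /17 9.119.128.0: no
  /13 192.120.0.0: no
  /22 105.133.84.0: no
  /0 0.0.0.0: MATCH
Selected: next-hop 193.184.169.115 via eth0 (matched /19)


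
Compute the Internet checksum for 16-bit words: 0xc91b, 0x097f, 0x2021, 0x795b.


Sum all words (with carry folding):
+ 0xc91b = 0xc91b
+ 0x097f = 0xd29a
+ 0x2021 = 0xf2bb
+ 0x795b = 0x6c17
One's complement: ~0x6c17
Checksum = 0x93e8


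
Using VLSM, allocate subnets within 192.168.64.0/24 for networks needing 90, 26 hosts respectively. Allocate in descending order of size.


90 hosts -> /25 (126 usable): 192.168.64.0/25
26 hosts -> /27 (30 usable): 192.168.64.128/27
Allocation: 192.168.64.0/25 (90 hosts, 126 usable); 192.168.64.128/27 (26 hosts, 30 usable)


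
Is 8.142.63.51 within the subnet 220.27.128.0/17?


Subnet network: 220.27.128.0
Test IP AND mask: 8.142.0.0
No, 8.142.63.51 is not in 220.27.128.0/17


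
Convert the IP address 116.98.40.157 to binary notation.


116 = 01110100
98 = 01100010
40 = 00101000
157 = 10011101
Binary: 01110100.01100010.00101000.10011101


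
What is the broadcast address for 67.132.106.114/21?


Network: 67.132.104.0/21
Host bits = 11
Set all host bits to 1:
Broadcast: 67.132.111.255


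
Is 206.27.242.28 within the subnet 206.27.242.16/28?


Subnet network: 206.27.242.16
Test IP AND mask: 206.27.242.16
Yes, 206.27.242.28 is in 206.27.242.16/28


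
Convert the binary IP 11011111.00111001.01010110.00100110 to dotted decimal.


11011111 = 223
00111001 = 57
01010110 = 86
00100110 = 38
IP: 223.57.86.38


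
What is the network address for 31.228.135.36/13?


IP:   00011111.11100100.10000111.00100100
Mask: 11111111.11111000.00000000.00000000
AND operation:
Net:  00011111.11100000.00000000.00000000
Network: 31.224.0.0/13


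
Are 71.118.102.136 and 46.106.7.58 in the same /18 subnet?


Mask: 255.255.192.0
71.118.102.136 AND mask = 71.118.64.0
46.106.7.58 AND mask = 46.106.0.0
No, different subnets (71.118.64.0 vs 46.106.0.0)


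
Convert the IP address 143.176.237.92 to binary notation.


143 = 10001111
176 = 10110000
237 = 11101101
92 = 01011100
Binary: 10001111.10110000.11101101.01011100


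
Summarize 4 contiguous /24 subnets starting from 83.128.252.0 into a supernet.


Original prefix: /24
Number of subnets: 4 = 2^2
New prefix = 24 - 2 = 22
Supernet: 83.128.252.0/22


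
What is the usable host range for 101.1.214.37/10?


Network: 101.0.0.0
Broadcast: 101.63.255.255
First usable = network + 1
Last usable = broadcast - 1
Range: 101.0.0.1 to 101.63.255.254


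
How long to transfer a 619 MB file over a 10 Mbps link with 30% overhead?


Effective throughput = 10 * (1 - 30/100) = 7 Mbps
File size in Mb = 619 * 8 = 4952 Mb
Time = 4952 / 7
Time = 707.4286 seconds


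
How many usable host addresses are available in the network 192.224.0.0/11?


Host bits = 32 - 11 = 21
Total addresses = 2^21 = 2097152
Usable = total - 2 (network and broadcast)
Usable hosts: 2097150


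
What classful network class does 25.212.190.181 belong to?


First octet: 25
Binary: 00011001
0xxxxxxx -> Class A (1-126)
Class A, default mask 255.0.0.0 (/8)


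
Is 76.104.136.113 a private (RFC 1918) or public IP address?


RFC 1918 private ranges:
  10.0.0.0/8 (10.0.0.0 - 10.255.255.255)
  172.16.0.0/12 (172.16.0.0 - 172.31.255.255)
  192.168.0.0/16 (192.168.0.0 - 192.168.255.255)
Public (not in any RFC 1918 range)


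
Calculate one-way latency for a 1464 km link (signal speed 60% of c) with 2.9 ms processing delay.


Speed = 0.6 * 3e5 km/s = 180000 km/s
Propagation delay = 1464 / 180000 = 0.0081 s = 8.1333 ms
Processing delay = 2.9 ms
Total one-way latency = 11.0333 ms


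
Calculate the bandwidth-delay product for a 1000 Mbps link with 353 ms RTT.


BDP = bandwidth * RTT
= 1000 Mbps * 353 ms
= 1000 * 1e6 * 353 / 1000 bits
= 353000000 bits
= 44125000 bytes
= 43090.8203 KB
BDP = 353000000 bits (44125000 bytes)


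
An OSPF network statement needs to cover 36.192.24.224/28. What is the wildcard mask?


Subnet mask: 255.255.255.240
Wildcard = 255.255.255.255 - subnet mask
255 - 255 = 0
255 - 255 = 0
255 - 255 = 0
255 - 240 = 15
Wildcard: 0.0.0.15


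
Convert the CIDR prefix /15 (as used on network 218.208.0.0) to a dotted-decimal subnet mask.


/15 means 15 network bits, 17 host bits
Binary: 11111111111111100000000000000000
Mask: 255.254.0.0


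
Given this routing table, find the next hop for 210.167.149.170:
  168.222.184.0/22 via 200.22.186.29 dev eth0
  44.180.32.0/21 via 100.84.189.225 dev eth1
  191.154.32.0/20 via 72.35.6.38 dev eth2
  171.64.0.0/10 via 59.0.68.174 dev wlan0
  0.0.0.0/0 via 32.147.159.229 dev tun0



Longest prefix match for 210.167.149.170:
  /22 168.222.184.0: no
  /21 44.180.32.0: no
  /20 191.154.32.0: no
  /10 171.64.0.0: no
  /0 0.0.0.0: MATCH
Selected: next-hop 32.147.159.229 via tun0 (matched /0)


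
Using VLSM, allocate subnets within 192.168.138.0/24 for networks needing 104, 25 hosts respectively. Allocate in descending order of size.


104 hosts -> /25 (126 usable): 192.168.138.0/25
25 hosts -> /27 (30 usable): 192.168.138.128/27
Allocation: 192.168.138.0/25 (104 hosts, 126 usable); 192.168.138.128/27 (25 hosts, 30 usable)


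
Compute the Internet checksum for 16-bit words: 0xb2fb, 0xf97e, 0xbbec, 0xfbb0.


Sum all words (with carry folding):
+ 0xb2fb = 0xb2fb
+ 0xf97e = 0xac7a
+ 0xbbec = 0x6867
+ 0xfbb0 = 0x6418
One's complement: ~0x6418
Checksum = 0x9be7


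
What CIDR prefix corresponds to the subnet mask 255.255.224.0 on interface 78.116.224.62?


Binary: 11111111.11111111.11100000.00000000
Count leading 1s
Prefix: /19


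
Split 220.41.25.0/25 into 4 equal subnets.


New prefix = 25 + 2 = 27
Each subnet has 32 addresses
  220.41.25.0/27
  220.41.25.32/27
  220.41.25.64/27
  220.41.25.96/27
Subnets: 220.41.25.0/27, 220.41.25.32/27, 220.41.25.64/27, 220.41.25.96/27


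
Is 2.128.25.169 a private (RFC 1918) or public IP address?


RFC 1918 private ranges:
  10.0.0.0/8 (10.0.0.0 - 10.255.255.255)
  172.16.0.0/12 (172.16.0.0 - 172.31.255.255)
  192.168.0.0/16 (192.168.0.0 - 192.168.255.255)
Public (not in any RFC 1918 range)


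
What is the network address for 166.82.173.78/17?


IP:   10100110.01010010.10101101.01001110
Mask: 11111111.11111111.10000000.00000000
AND operation:
Net:  10100110.01010010.10000000.00000000
Network: 166.82.128.0/17


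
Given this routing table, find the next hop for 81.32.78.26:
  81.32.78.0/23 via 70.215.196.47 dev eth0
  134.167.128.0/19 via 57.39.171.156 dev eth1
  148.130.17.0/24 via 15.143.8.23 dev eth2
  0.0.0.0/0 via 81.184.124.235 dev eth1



Longest prefix match for 81.32.78.26:
  /23 81.32.78.0: MATCH
  /19 134.167.128.0: no
  /24 148.130.17.0: no
  /0 0.0.0.0: MATCH
Selected: next-hop 70.215.196.47 via eth0 (matched /23)


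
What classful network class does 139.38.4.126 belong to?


First octet: 139
Binary: 10001011
10xxxxxx -> Class B (128-191)
Class B, default mask 255.255.0.0 (/16)


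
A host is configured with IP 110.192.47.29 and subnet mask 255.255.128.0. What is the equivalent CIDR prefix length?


Binary: 11111111.11111111.10000000.00000000
Count leading 1s
Prefix: /17


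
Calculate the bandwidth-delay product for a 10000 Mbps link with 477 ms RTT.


BDP = bandwidth * RTT
= 10000 Mbps * 477 ms
= 10000 * 1e6 * 477 / 1000 bits
= 4770000000 bits
= 596250000 bytes
= 582275.3906 KB
BDP = 4770000000 bits (596250000 bytes)


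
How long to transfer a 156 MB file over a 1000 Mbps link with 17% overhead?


Effective throughput = 1000 * (1 - 17/100) = 830 Mbps
File size in Mb = 156 * 8 = 1248 Mb
Time = 1248 / 830
Time = 1.5036 seconds


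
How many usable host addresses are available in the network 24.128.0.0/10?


Host bits = 32 - 10 = 22
Total addresses = 2^22 = 4194304
Usable = total - 2 (network and broadcast)
Usable hosts: 4194302


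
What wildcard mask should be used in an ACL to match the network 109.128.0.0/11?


Subnet mask: 255.224.0.0
Wildcard = 255.255.255.255 - subnet mask
255 - 255 = 0
255 - 224 = 31
255 - 0 = 255
255 - 0 = 255
Wildcard: 0.31.255.255


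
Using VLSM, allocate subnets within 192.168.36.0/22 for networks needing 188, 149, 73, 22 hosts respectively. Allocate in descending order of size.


188 hosts -> /24 (254 usable): 192.168.36.0/24
149 hosts -> /24 (254 usable): 192.168.37.0/24
73 hosts -> /25 (126 usable): 192.168.38.0/25
22 hosts -> /27 (30 usable): 192.168.38.128/27
Allocation: 192.168.36.0/24 (188 hosts, 254 usable); 192.168.37.0/24 (149 hosts, 254 usable); 192.168.38.0/25 (73 hosts, 126 usable); 192.168.38.128/27 (22 hosts, 30 usable)


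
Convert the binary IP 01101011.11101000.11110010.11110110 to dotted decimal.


01101011 = 107
11101000 = 232
11110010 = 242
11110110 = 246
IP: 107.232.242.246


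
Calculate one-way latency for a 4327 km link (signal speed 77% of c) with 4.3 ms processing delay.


Speed = 0.77 * 3e5 km/s = 231000 km/s
Propagation delay = 4327 / 231000 = 0.0187 s = 18.7316 ms
Processing delay = 4.3 ms
Total one-way latency = 23.0316 ms


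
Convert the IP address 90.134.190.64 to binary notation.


90 = 01011010
134 = 10000110
190 = 10111110
64 = 01000000
Binary: 01011010.10000110.10111110.01000000


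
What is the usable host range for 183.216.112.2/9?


Network: 183.128.0.0
Broadcast: 183.255.255.255
First usable = network + 1
Last usable = broadcast - 1
Range: 183.128.0.1 to 183.255.255.254


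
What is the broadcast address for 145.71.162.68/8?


Network: 145.0.0.0/8
Host bits = 24
Set all host bits to 1:
Broadcast: 145.255.255.255


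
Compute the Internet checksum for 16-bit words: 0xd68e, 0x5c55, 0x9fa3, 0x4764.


Sum all words (with carry folding):
+ 0xd68e = 0xd68e
+ 0x5c55 = 0x32e4
+ 0x9fa3 = 0xd287
+ 0x4764 = 0x19ec
One's complement: ~0x19ec
Checksum = 0xe613


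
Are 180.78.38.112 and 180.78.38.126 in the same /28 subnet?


Mask: 255.255.255.240
180.78.38.112 AND mask = 180.78.38.112
180.78.38.126 AND mask = 180.78.38.112
Yes, same subnet (180.78.38.112)


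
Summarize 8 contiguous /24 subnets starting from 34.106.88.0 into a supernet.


Original prefix: /24
Number of subnets: 8 = 2^3
New prefix = 24 - 3 = 21
Supernet: 34.106.88.0/21


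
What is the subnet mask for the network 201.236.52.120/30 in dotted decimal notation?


/30 means 30 network bits, 2 host bits
Binary: 11111111111111111111111111111100
Mask: 255.255.255.252


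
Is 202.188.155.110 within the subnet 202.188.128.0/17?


Subnet network: 202.188.128.0
Test IP AND mask: 202.188.128.0
Yes, 202.188.155.110 is in 202.188.128.0/17


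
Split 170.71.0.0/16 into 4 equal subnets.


New prefix = 16 + 2 = 18
Each subnet has 16384 addresses
  170.71.0.0/18
  170.71.64.0/18
  170.71.128.0/18
  170.71.192.0/18
Subnets: 170.71.0.0/18, 170.71.64.0/18, 170.71.128.0/18, 170.71.192.0/18


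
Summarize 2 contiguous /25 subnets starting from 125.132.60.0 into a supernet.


Original prefix: /25
Number of subnets: 2 = 2^1
New prefix = 25 - 1 = 24
Supernet: 125.132.60.0/24


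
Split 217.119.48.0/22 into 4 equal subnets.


New prefix = 22 + 2 = 24
Each subnet has 256 addresses
  217.119.48.0/24
  217.119.49.0/24
  217.119.50.0/24
  217.119.51.0/24
Subnets: 217.119.48.0/24, 217.119.49.0/24, 217.119.50.0/24, 217.119.51.0/24


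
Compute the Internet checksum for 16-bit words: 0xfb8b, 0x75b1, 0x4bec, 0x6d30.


Sum all words (with carry folding):
+ 0xfb8b = 0xfb8b
+ 0x75b1 = 0x713d
+ 0x4bec = 0xbd29
+ 0x6d30 = 0x2a5a
One's complement: ~0x2a5a
Checksum = 0xd5a5


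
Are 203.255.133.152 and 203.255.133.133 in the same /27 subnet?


Mask: 255.255.255.224
203.255.133.152 AND mask = 203.255.133.128
203.255.133.133 AND mask = 203.255.133.128
Yes, same subnet (203.255.133.128)


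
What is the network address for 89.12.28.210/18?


IP:   01011001.00001100.00011100.11010010
Mask: 11111111.11111111.11000000.00000000
AND operation:
Net:  01011001.00001100.00000000.00000000
Network: 89.12.0.0/18


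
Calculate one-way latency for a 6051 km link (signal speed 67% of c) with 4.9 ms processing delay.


Speed = 0.67 * 3e5 km/s = 201000 km/s
Propagation delay = 6051 / 201000 = 0.0301 s = 30.1045 ms
Processing delay = 4.9 ms
Total one-way latency = 35.0045 ms


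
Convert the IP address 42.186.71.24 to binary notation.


42 = 00101010
186 = 10111010
71 = 01000111
24 = 00011000
Binary: 00101010.10111010.01000111.00011000


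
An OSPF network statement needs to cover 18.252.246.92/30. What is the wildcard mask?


Subnet mask: 255.255.255.252
Wildcard = 255.255.255.255 - subnet mask
255 - 255 = 0
255 - 255 = 0
255 - 255 = 0
255 - 252 = 3
Wildcard: 0.0.0.3


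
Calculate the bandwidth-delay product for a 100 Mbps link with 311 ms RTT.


BDP = bandwidth * RTT
= 100 Mbps * 311 ms
= 100 * 1e6 * 311 / 1000 bits
= 31100000 bits
= 3887500 bytes
= 3796.3867 KB
BDP = 31100000 bits (3887500 bytes)


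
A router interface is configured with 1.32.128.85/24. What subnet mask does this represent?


/24 means 24 network bits, 8 host bits
Binary: 11111111111111111111111100000000
Mask: 255.255.255.0


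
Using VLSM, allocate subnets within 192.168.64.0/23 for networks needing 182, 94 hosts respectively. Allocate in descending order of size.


182 hosts -> /24 (254 usable): 192.168.64.0/24
94 hosts -> /25 (126 usable): 192.168.65.0/25
Allocation: 192.168.64.0/24 (182 hosts, 254 usable); 192.168.65.0/25 (94 hosts, 126 usable)


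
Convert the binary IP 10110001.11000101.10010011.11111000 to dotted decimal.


10110001 = 177
11000101 = 197
10010011 = 147
11111000 = 248
IP: 177.197.147.248


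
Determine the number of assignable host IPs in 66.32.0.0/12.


Host bits = 32 - 12 = 20
Total addresses = 2^20 = 1048576
Usable = total - 2 (network and broadcast)
Usable hosts: 1048574


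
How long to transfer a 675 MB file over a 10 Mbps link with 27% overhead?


Effective throughput = 10 * (1 - 27/100) = 7.3 Mbps
File size in Mb = 675 * 8 = 5400 Mb
Time = 5400 / 7.3
Time = 739.726 seconds


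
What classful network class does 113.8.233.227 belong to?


First octet: 113
Binary: 01110001
0xxxxxxx -> Class A (1-126)
Class A, default mask 255.0.0.0 (/8)


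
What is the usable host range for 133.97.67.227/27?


Network: 133.97.67.224
Broadcast: 133.97.67.255
First usable = network + 1
Last usable = broadcast - 1
Range: 133.97.67.225 to 133.97.67.254


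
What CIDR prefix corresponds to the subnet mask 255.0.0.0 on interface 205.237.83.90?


Binary: 11111111.00000000.00000000.00000000
Count leading 1s
Prefix: /8


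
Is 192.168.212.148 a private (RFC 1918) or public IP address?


RFC 1918 private ranges:
  10.0.0.0/8 (10.0.0.0 - 10.255.255.255)
  172.16.0.0/12 (172.16.0.0 - 172.31.255.255)
  192.168.0.0/16 (192.168.0.0 - 192.168.255.255)
Private (in 192.168.0.0/16)


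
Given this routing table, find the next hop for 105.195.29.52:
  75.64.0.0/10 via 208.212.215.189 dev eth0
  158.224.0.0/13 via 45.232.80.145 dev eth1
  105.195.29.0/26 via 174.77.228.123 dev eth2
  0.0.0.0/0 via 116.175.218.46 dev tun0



Longest prefix match for 105.195.29.52:
  /10 75.64.0.0: no
  /13 158.224.0.0: no
  /26 105.195.29.0: MATCH
  /0 0.0.0.0: MATCH
Selected: next-hop 174.77.228.123 via eth2 (matched /26)


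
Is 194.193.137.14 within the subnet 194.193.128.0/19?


Subnet network: 194.193.128.0
Test IP AND mask: 194.193.128.0
Yes, 194.193.137.14 is in 194.193.128.0/19


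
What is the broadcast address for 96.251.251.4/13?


Network: 96.248.0.0/13
Host bits = 19
Set all host bits to 1:
Broadcast: 96.255.255.255


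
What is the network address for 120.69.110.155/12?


IP:   01111000.01000101.01101110.10011011
Mask: 11111111.11110000.00000000.00000000
AND operation:
Net:  01111000.01000000.00000000.00000000
Network: 120.64.0.0/12


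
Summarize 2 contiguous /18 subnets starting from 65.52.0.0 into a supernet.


Original prefix: /18
Number of subnets: 2 = 2^1
New prefix = 18 - 1 = 17
Supernet: 65.52.0.0/17


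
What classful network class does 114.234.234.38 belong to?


First octet: 114
Binary: 01110010
0xxxxxxx -> Class A (1-126)
Class A, default mask 255.0.0.0 (/8)


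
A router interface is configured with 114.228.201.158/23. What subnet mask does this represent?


/23 means 23 network bits, 9 host bits
Binary: 11111111111111111111111000000000
Mask: 255.255.254.0


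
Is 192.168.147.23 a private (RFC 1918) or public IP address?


RFC 1918 private ranges:
  10.0.0.0/8 (10.0.0.0 - 10.255.255.255)
  172.16.0.0/12 (172.16.0.0 - 172.31.255.255)
  192.168.0.0/16 (192.168.0.0 - 192.168.255.255)
Private (in 192.168.0.0/16)


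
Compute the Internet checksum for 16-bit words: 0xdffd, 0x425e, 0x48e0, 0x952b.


Sum all words (with carry folding):
+ 0xdffd = 0xdffd
+ 0x425e = 0x225c
+ 0x48e0 = 0x6b3c
+ 0x952b = 0x0068
One's complement: ~0x0068
Checksum = 0xff97


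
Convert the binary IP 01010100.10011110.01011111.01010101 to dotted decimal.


01010100 = 84
10011110 = 158
01011111 = 95
01010101 = 85
IP: 84.158.95.85


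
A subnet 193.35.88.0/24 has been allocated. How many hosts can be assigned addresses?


Host bits = 32 - 24 = 8
Total addresses = 2^8 = 256
Usable = total - 2 (network and broadcast)
Usable hosts: 254


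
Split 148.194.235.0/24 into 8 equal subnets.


New prefix = 24 + 3 = 27
Each subnet has 32 addresses
  148.194.235.0/27
  148.194.235.32/27
  148.194.235.64/27
  148.194.235.96/27
  148.194.235.128/27
  148.194.235.160/27
  148.194.235.192/27
  148.194.235.224/27
Subnets: 148.194.235.0/27, 148.194.235.32/27, 148.194.235.64/27, 148.194.235.96/27, 148.194.235.128/27, 148.194.235.160/27, 148.194.235.192/27, 148.194.235.224/27


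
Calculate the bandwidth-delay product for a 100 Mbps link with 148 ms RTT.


BDP = bandwidth * RTT
= 100 Mbps * 148 ms
= 100 * 1e6 * 148 / 1000 bits
= 14800000 bits
= 1850000 bytes
= 1806.6406 KB
BDP = 14800000 bits (1850000 bytes)


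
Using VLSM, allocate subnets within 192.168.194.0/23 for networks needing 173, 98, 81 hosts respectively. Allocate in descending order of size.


173 hosts -> /24 (254 usable): 192.168.194.0/24
98 hosts -> /25 (126 usable): 192.168.195.0/25
81 hosts -> /25 (126 usable): 192.168.195.128/25
Allocation: 192.168.194.0/24 (173 hosts, 254 usable); 192.168.195.0/25 (98 hosts, 126 usable); 192.168.195.128/25 (81 hosts, 126 usable)


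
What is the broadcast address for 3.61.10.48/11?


Network: 3.32.0.0/11
Host bits = 21
Set all host bits to 1:
Broadcast: 3.63.255.255


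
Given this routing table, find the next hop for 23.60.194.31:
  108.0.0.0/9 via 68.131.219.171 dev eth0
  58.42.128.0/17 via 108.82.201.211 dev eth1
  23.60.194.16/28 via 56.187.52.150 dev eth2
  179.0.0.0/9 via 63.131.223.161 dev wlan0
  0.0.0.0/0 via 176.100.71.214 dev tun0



Longest prefix match for 23.60.194.31:
  /9 108.0.0.0: no
  /17 58.42.128.0: no
  /28 23.60.194.16: MATCH
  /9 179.0.0.0: no
  /0 0.0.0.0: MATCH
Selected: next-hop 56.187.52.150 via eth2 (matched /28)


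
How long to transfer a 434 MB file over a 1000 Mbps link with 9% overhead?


Effective throughput = 1000 * (1 - 9/100) = 910 Mbps
File size in Mb = 434 * 8 = 3472 Mb
Time = 3472 / 910
Time = 3.8154 seconds


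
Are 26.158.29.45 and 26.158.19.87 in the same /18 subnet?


Mask: 255.255.192.0
26.158.29.45 AND mask = 26.158.0.0
26.158.19.87 AND mask = 26.158.0.0
Yes, same subnet (26.158.0.0)


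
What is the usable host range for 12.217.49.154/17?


Network: 12.217.0.0
Broadcast: 12.217.127.255
First usable = network + 1
Last usable = broadcast - 1
Range: 12.217.0.1 to 12.217.127.254


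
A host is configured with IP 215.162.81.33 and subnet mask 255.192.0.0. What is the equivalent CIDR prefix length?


Binary: 11111111.11000000.00000000.00000000
Count leading 1s
Prefix: /10


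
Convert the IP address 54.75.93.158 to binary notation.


54 = 00110110
75 = 01001011
93 = 01011101
158 = 10011110
Binary: 00110110.01001011.01011101.10011110


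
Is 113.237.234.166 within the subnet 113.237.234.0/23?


Subnet network: 113.237.234.0
Test IP AND mask: 113.237.234.0
Yes, 113.237.234.166 is in 113.237.234.0/23


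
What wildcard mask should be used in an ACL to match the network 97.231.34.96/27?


Subnet mask: 255.255.255.224
Wildcard = 255.255.255.255 - subnet mask
255 - 255 = 0
255 - 255 = 0
255 - 255 = 0
255 - 224 = 31
Wildcard: 0.0.0.31


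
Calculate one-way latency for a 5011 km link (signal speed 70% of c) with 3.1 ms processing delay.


Speed = 0.7 * 3e5 km/s = 210000 km/s
Propagation delay = 5011 / 210000 = 0.0239 s = 23.8619 ms
Processing delay = 3.1 ms
Total one-way latency = 26.9619 ms


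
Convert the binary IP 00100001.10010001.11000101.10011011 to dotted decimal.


00100001 = 33
10010001 = 145
11000101 = 197
10011011 = 155
IP: 33.145.197.155


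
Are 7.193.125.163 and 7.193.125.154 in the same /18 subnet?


Mask: 255.255.192.0
7.193.125.163 AND mask = 7.193.64.0
7.193.125.154 AND mask = 7.193.64.0
Yes, same subnet (7.193.64.0)


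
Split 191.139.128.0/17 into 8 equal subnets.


New prefix = 17 + 3 = 20
Each subnet has 4096 addresses
  191.139.128.0/20
  191.139.144.0/20
  191.139.160.0/20
  191.139.176.0/20
  191.139.192.0/20
  191.139.208.0/20
  191.139.224.0/20
  191.139.240.0/20
Subnets: 191.139.128.0/20, 191.139.144.0/20, 191.139.160.0/20, 191.139.176.0/20, 191.139.192.0/20, 191.139.208.0/20, 191.139.224.0/20, 191.139.240.0/20


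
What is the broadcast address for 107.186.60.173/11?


Network: 107.160.0.0/11
Host bits = 21
Set all host bits to 1:
Broadcast: 107.191.255.255


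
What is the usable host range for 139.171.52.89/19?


Network: 139.171.32.0
Broadcast: 139.171.63.255
First usable = network + 1
Last usable = broadcast - 1
Range: 139.171.32.1 to 139.171.63.254


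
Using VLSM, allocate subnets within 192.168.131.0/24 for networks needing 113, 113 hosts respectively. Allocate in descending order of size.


113 hosts -> /25 (126 usable): 192.168.131.0/25
113 hosts -> /25 (126 usable): 192.168.131.128/25
Allocation: 192.168.131.0/25 (113 hosts, 126 usable); 192.168.131.128/25 (113 hosts, 126 usable)


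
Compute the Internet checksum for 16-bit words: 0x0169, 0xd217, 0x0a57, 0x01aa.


Sum all words (with carry folding):
+ 0x0169 = 0x0169
+ 0xd217 = 0xd380
+ 0x0a57 = 0xddd7
+ 0x01aa = 0xdf81
One's complement: ~0xdf81
Checksum = 0x207e


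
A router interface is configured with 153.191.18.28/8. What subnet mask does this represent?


/8 means 8 network bits, 24 host bits
Binary: 11111111000000000000000000000000
Mask: 255.0.0.0


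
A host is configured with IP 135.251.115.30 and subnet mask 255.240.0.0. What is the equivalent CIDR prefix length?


Binary: 11111111.11110000.00000000.00000000
Count leading 1s
Prefix: /12


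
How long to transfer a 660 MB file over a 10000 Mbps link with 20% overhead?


Effective throughput = 10000 * (1 - 20/100) = 8000 Mbps
File size in Mb = 660 * 8 = 5280 Mb
Time = 5280 / 8000
Time = 0.66 seconds


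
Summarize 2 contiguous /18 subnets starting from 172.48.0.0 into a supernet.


Original prefix: /18
Number of subnets: 2 = 2^1
New prefix = 18 - 1 = 17
Supernet: 172.48.0.0/17


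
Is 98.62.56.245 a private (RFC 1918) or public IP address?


RFC 1918 private ranges:
  10.0.0.0/8 (10.0.0.0 - 10.255.255.255)
  172.16.0.0/12 (172.16.0.0 - 172.31.255.255)
  192.168.0.0/16 (192.168.0.0 - 192.168.255.255)
Public (not in any RFC 1918 range)


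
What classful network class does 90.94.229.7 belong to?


First octet: 90
Binary: 01011010
0xxxxxxx -> Class A (1-126)
Class A, default mask 255.0.0.0 (/8)


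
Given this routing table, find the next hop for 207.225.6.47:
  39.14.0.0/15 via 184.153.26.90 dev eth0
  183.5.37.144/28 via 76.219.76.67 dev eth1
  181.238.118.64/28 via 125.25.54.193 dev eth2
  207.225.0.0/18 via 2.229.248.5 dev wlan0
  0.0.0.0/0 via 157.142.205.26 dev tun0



Longest prefix match for 207.225.6.47:
  /15 39.14.0.0: no
  /28 183.5.37.144: no
  /28 181.238.118.64: no
  /18 207.225.0.0: MATCH
  /0 0.0.0.0: MATCH
Selected: next-hop 2.229.248.5 via wlan0 (matched /18)


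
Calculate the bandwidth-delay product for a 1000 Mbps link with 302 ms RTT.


BDP = bandwidth * RTT
= 1000 Mbps * 302 ms
= 1000 * 1e6 * 302 / 1000 bits
= 302000000 bits
= 37750000 bytes
= 36865.2344 KB
BDP = 302000000 bits (37750000 bytes)


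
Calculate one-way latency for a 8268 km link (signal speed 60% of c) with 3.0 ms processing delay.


Speed = 0.6 * 3e5 km/s = 180000 km/s
Propagation delay = 8268 / 180000 = 0.0459 s = 45.9333 ms
Processing delay = 3.0 ms
Total one-way latency = 48.9333 ms


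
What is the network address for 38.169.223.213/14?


IP:   00100110.10101001.11011111.11010101
Mask: 11111111.11111100.00000000.00000000
AND operation:
Net:  00100110.10101000.00000000.00000000
Network: 38.168.0.0/14


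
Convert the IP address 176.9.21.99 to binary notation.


176 = 10110000
9 = 00001001
21 = 00010101
99 = 01100011
Binary: 10110000.00001001.00010101.01100011


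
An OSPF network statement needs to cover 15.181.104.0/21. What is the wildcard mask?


Subnet mask: 255.255.248.0
Wildcard = 255.255.255.255 - subnet mask
255 - 255 = 0
255 - 255 = 0
255 - 248 = 7
255 - 0 = 255
Wildcard: 0.0.7.255


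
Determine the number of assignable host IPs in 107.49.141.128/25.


Host bits = 32 - 25 = 7
Total addresses = 2^7 = 128
Usable = total - 2 (network and broadcast)
Usable hosts: 126


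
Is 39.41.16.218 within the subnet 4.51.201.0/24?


Subnet network: 4.51.201.0
Test IP AND mask: 39.41.16.0
No, 39.41.16.218 is not in 4.51.201.0/24


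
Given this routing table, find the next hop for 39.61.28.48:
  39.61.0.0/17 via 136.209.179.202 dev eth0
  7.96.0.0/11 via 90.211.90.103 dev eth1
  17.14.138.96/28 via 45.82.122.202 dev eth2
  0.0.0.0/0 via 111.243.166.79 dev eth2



Longest prefix match for 39.61.28.48:
  /17 39.61.0.0: MATCH
  /11 7.96.0.0: no
  /28 17.14.138.96: no
  /0 0.0.0.0: MATCH
Selected: next-hop 136.209.179.202 via eth0 (matched /17)


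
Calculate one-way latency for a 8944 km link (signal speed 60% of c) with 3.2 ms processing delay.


Speed = 0.6 * 3e5 km/s = 180000 km/s
Propagation delay = 8944 / 180000 = 0.0497 s = 49.6889 ms
Processing delay = 3.2 ms
Total one-way latency = 52.8889 ms


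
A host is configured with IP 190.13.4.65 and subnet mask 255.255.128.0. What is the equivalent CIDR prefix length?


Binary: 11111111.11111111.10000000.00000000
Count leading 1s
Prefix: /17


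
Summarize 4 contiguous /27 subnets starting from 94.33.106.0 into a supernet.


Original prefix: /27
Number of subnets: 4 = 2^2
New prefix = 27 - 2 = 25
Supernet: 94.33.106.0/25


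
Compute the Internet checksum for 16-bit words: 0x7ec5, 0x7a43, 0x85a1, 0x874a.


Sum all words (with carry folding):
+ 0x7ec5 = 0x7ec5
+ 0x7a43 = 0xf908
+ 0x85a1 = 0x7eaa
+ 0x874a = 0x05f5
One's complement: ~0x05f5
Checksum = 0xfa0a


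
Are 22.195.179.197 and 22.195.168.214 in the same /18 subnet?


Mask: 255.255.192.0
22.195.179.197 AND mask = 22.195.128.0
22.195.168.214 AND mask = 22.195.128.0
Yes, same subnet (22.195.128.0)


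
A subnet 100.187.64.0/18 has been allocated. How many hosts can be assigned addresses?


Host bits = 32 - 18 = 14
Total addresses = 2^14 = 16384
Usable = total - 2 (network and broadcast)
Usable hosts: 16382


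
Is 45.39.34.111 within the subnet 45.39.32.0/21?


Subnet network: 45.39.32.0
Test IP AND mask: 45.39.32.0
Yes, 45.39.34.111 is in 45.39.32.0/21


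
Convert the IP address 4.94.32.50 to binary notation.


4 = 00000100
94 = 01011110
32 = 00100000
50 = 00110010
Binary: 00000100.01011110.00100000.00110010


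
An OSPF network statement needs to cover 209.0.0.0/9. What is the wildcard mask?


Subnet mask: 255.128.0.0
Wildcard = 255.255.255.255 - subnet mask
255 - 255 = 0
255 - 128 = 127
255 - 0 = 255
255 - 0 = 255
Wildcard: 0.127.255.255


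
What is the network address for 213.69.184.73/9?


IP:   11010101.01000101.10111000.01001001
Mask: 11111111.10000000.00000000.00000000
AND operation:
Net:  11010101.00000000.00000000.00000000
Network: 213.0.0.0/9


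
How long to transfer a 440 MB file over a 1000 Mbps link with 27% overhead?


Effective throughput = 1000 * (1 - 27/100) = 730 Mbps
File size in Mb = 440 * 8 = 3520 Mb
Time = 3520 / 730
Time = 4.8219 seconds


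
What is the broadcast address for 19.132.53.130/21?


Network: 19.132.48.0/21
Host bits = 11
Set all host bits to 1:
Broadcast: 19.132.55.255


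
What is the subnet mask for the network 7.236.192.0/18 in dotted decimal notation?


/18 means 18 network bits, 14 host bits
Binary: 11111111111111111100000000000000
Mask: 255.255.192.0


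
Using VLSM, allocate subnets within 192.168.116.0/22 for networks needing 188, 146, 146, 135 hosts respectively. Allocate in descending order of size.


188 hosts -> /24 (254 usable): 192.168.116.0/24
146 hosts -> /24 (254 usable): 192.168.117.0/24
146 hosts -> /24 (254 usable): 192.168.118.0/24
135 hosts -> /24 (254 usable): 192.168.119.0/24
Allocation: 192.168.116.0/24 (188 hosts, 254 usable); 192.168.117.0/24 (146 hosts, 254 usable); 192.168.118.0/24 (146 hosts, 254 usable); 192.168.119.0/24 (135 hosts, 254 usable)


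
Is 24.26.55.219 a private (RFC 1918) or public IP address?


RFC 1918 private ranges:
  10.0.0.0/8 (10.0.0.0 - 10.255.255.255)
  172.16.0.0/12 (172.16.0.0 - 172.31.255.255)
  192.168.0.0/16 (192.168.0.0 - 192.168.255.255)
Public (not in any RFC 1918 range)


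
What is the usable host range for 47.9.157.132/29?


Network: 47.9.157.128
Broadcast: 47.9.157.135
First usable = network + 1
Last usable = broadcast - 1
Range: 47.9.157.129 to 47.9.157.134


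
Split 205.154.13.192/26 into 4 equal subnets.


New prefix = 26 + 2 = 28
Each subnet has 16 addresses
  205.154.13.192/28
  205.154.13.208/28
  205.154.13.224/28
  205.154.13.240/28
Subnets: 205.154.13.192/28, 205.154.13.208/28, 205.154.13.224/28, 205.154.13.240/28


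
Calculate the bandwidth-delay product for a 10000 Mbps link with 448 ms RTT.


BDP = bandwidth * RTT
= 10000 Mbps * 448 ms
= 10000 * 1e6 * 448 / 1000 bits
= 4480000000 bits
= 560000000 bytes
= 546875 KB
BDP = 4480000000 bits (560000000 bytes)


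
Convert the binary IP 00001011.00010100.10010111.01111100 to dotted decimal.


00001011 = 11
00010100 = 20
10010111 = 151
01111100 = 124
IP: 11.20.151.124


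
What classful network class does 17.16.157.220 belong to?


First octet: 17
Binary: 00010001
0xxxxxxx -> Class A (1-126)
Class A, default mask 255.0.0.0 (/8)


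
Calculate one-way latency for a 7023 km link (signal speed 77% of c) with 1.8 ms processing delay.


Speed = 0.77 * 3e5 km/s = 231000 km/s
Propagation delay = 7023 / 231000 = 0.0304 s = 30.4026 ms
Processing delay = 1.8 ms
Total one-way latency = 32.2026 ms


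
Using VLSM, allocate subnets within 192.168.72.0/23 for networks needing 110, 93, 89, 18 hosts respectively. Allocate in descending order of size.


110 hosts -> /25 (126 usable): 192.168.72.0/25
93 hosts -> /25 (126 usable): 192.168.72.128/25
89 hosts -> /25 (126 usable): 192.168.73.0/25
18 hosts -> /27 (30 usable): 192.168.73.128/27
Allocation: 192.168.72.0/25 (110 hosts, 126 usable); 192.168.72.128/25 (93 hosts, 126 usable); 192.168.73.0/25 (89 hosts, 126 usable); 192.168.73.128/27 (18 hosts, 30 usable)


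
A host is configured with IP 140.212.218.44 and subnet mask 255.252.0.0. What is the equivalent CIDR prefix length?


Binary: 11111111.11111100.00000000.00000000
Count leading 1s
Prefix: /14


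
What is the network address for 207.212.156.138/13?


IP:   11001111.11010100.10011100.10001010
Mask: 11111111.11111000.00000000.00000000
AND operation:
Net:  11001111.11010000.00000000.00000000
Network: 207.208.0.0/13


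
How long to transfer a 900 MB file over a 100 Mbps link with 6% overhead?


Effective throughput = 100 * (1 - 6/100) = 94 Mbps
File size in Mb = 900 * 8 = 7200 Mb
Time = 7200 / 94
Time = 76.5957 seconds


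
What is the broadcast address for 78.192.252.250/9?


Network: 78.128.0.0/9
Host bits = 23
Set all host bits to 1:
Broadcast: 78.255.255.255


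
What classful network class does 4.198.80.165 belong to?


First octet: 4
Binary: 00000100
0xxxxxxx -> Class A (1-126)
Class A, default mask 255.0.0.0 (/8)


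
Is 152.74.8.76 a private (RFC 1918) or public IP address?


RFC 1918 private ranges:
  10.0.0.0/8 (10.0.0.0 - 10.255.255.255)
  172.16.0.0/12 (172.16.0.0 - 172.31.255.255)
  192.168.0.0/16 (192.168.0.0 - 192.168.255.255)
Public (not in any RFC 1918 range)


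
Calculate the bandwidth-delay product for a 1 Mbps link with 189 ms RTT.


BDP = bandwidth * RTT
= 1 Mbps * 189 ms
= 1 * 1e6 * 189 / 1000 bits
= 189000 bits
= 23625 bytes
= 23.0713 KB
BDP = 189000 bits (23625 bytes)


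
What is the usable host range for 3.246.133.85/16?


Network: 3.246.0.0
Broadcast: 3.246.255.255
First usable = network + 1
Last usable = broadcast - 1
Range: 3.246.0.1 to 3.246.255.254


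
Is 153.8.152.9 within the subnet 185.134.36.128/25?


Subnet network: 185.134.36.128
Test IP AND mask: 153.8.152.0
No, 153.8.152.9 is not in 185.134.36.128/25


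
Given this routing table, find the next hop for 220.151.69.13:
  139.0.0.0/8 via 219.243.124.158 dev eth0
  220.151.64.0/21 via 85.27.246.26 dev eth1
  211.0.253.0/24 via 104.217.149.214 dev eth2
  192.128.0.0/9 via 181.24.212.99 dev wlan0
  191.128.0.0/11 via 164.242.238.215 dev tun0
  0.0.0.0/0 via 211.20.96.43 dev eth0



Longest prefix match for 220.151.69.13:
  /8 139.0.0.0: no
  /21 220.151.64.0: MATCH
  /24 211.0.253.0: no
  /9 192.128.0.0: no
  /11 191.128.0.0: no
  /0 0.0.0.0: MATCH
Selected: next-hop 85.27.246.26 via eth1 (matched /21)


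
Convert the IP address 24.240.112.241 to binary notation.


24 = 00011000
240 = 11110000
112 = 01110000
241 = 11110001
Binary: 00011000.11110000.01110000.11110001


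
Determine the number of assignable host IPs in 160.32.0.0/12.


Host bits = 32 - 12 = 20
Total addresses = 2^20 = 1048576
Usable = total - 2 (network and broadcast)
Usable hosts: 1048574


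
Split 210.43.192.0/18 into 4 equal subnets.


New prefix = 18 + 2 = 20
Each subnet has 4096 addresses
  210.43.192.0/20
  210.43.208.0/20
  210.43.224.0/20
  210.43.240.0/20
Subnets: 210.43.192.0/20, 210.43.208.0/20, 210.43.224.0/20, 210.43.240.0/20


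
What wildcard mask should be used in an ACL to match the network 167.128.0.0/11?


Subnet mask: 255.224.0.0
Wildcard = 255.255.255.255 - subnet mask
255 - 255 = 0
255 - 224 = 31
255 - 0 = 255
255 - 0 = 255
Wildcard: 0.31.255.255


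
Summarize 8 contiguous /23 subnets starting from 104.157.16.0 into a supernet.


Original prefix: /23
Number of subnets: 8 = 2^3
New prefix = 23 - 3 = 20
Supernet: 104.157.16.0/20


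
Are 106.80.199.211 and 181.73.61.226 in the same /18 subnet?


Mask: 255.255.192.0
106.80.199.211 AND mask = 106.80.192.0
181.73.61.226 AND mask = 181.73.0.0
No, different subnets (106.80.192.0 vs 181.73.0.0)


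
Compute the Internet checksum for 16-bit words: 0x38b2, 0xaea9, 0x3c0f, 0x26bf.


Sum all words (with carry folding):
+ 0x38b2 = 0x38b2
+ 0xaea9 = 0xe75b
+ 0x3c0f = 0x236b
+ 0x26bf = 0x4a2a
One's complement: ~0x4a2a
Checksum = 0xb5d5


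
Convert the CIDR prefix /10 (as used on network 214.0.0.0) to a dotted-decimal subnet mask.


/10 means 10 network bits, 22 host bits
Binary: 11111111110000000000000000000000
Mask: 255.192.0.0


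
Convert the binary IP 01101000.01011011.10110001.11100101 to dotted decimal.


01101000 = 104
01011011 = 91
10110001 = 177
11100101 = 229
IP: 104.91.177.229


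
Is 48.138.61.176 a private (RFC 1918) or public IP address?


RFC 1918 private ranges:
  10.0.0.0/8 (10.0.0.0 - 10.255.255.255)
  172.16.0.0/12 (172.16.0.0 - 172.31.255.255)
  192.168.0.0/16 (192.168.0.0 - 192.168.255.255)
Public (not in any RFC 1918 range)


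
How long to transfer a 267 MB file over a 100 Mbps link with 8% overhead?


Effective throughput = 100 * (1 - 8/100) = 92 Mbps
File size in Mb = 267 * 8 = 2136 Mb
Time = 2136 / 92
Time = 23.2174 seconds


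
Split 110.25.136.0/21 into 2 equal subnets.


New prefix = 21 + 1 = 22
Each subnet has 1024 addresses
  110.25.136.0/22
  110.25.140.0/22
Subnets: 110.25.136.0/22, 110.25.140.0/22


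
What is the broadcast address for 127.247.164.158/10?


Network: 127.192.0.0/10
Host bits = 22
Set all host bits to 1:
Broadcast: 127.255.255.255


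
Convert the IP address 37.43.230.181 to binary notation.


37 = 00100101
43 = 00101011
230 = 11100110
181 = 10110101
Binary: 00100101.00101011.11100110.10110101


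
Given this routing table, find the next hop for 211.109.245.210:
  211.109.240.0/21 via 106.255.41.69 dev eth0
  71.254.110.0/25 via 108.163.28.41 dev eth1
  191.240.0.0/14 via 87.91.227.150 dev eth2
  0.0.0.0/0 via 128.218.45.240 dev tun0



Longest prefix match for 211.109.245.210:
  /21 211.109.240.0: MATCH
  /25 71.254.110.0: no
  /14 191.240.0.0: no
  /0 0.0.0.0: MATCH
Selected: next-hop 106.255.41.69 via eth0 (matched /21)
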